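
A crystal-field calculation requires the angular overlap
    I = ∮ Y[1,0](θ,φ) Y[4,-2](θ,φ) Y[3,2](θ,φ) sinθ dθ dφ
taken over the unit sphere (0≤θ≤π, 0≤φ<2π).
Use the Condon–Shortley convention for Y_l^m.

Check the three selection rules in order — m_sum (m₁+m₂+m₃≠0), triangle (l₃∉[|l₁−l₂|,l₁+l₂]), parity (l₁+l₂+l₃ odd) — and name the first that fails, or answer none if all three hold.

azimuthal sum: 0 − 2 + 2 = 0  ✓
3 ≤ 3 ≤ 5 (triangle on l)  ✓
L = 1 + 4 + 3 = 8 (even)  ✓

none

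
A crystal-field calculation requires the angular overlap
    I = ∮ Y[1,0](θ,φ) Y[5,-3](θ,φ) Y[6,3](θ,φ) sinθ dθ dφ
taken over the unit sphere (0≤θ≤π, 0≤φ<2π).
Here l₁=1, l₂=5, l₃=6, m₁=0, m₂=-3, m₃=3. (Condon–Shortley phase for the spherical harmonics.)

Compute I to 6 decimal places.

Rules hold: Σm=0, L=12 even, 4≤6≤6.
N = 3·11·13 = 429
Δ = 0!·2!·10!/13! = 1/858
Racah Σ t=0..0: t=0:+1/14400 = 1/14400
⇒ 3j(1 5 6; 0 0 0)² = 6/143, sgn +1
Racah Σ t=0..0: t=0:+1/80640 = 1/80640
⇒ 3j(1 5 6; 0 -3 3)² = 9/286, sgn -1
4πI² = N·(3j₀)²·(3jₘ)² = 81/143
I = -1·√(0.566434/4π) = -0.21230956

-0.212310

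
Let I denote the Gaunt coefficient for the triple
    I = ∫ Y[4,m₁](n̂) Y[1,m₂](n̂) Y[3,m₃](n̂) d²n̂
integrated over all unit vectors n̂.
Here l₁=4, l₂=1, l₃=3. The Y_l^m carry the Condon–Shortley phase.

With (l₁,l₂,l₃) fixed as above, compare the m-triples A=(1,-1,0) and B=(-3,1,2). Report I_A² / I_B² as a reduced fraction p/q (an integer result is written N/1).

10/21

Same 4,1,3: normalisation and zero-m 3j drop out of the ratio.
A: Δ: 2! 6! 0! / 9! → 1/252; sum: t=0:+1/72 = 1/72; 3j²(4 1 3; 1 -1 0) = Δ·Π!·Σ² = 5/126  (sign -1)
B: Δ: 2! 6! 0! / 9! → 1/252; sum: t=2:+1/240 = 1/240; 3j²(4 1 3; -3 1 2) = Δ·Π!·Σ² = 1/12  (sign -1)
I_A²/I_B² = (5/126)/(1/12) = 10/21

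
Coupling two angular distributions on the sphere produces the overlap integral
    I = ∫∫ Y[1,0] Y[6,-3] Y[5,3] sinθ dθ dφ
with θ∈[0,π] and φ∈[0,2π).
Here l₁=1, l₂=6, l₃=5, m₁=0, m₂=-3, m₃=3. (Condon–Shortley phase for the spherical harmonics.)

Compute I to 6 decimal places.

-0.212310

Checks pass: Σm=0; 12 even; l₃=5∈[5,7].
(2·1+1)(2·6+1)(2·5+1) = 429
Δ: 2! 0! 10! / 13! → 1/858
sum: t=1:−1/14400 = -1/14400
3j²(1 6 5; 0 0 0) = Δ·Π!·Σ² = 6/143  (sign +1)
sum: t=1:−1/80640 = -1/80640
3j²(1 6 5; 0 -3 3) = Δ·Π!·Σ² = 9/286  (sign -1)
combine: 4πI² = 429·6/143·9/286 = 81/143
take √, sign -1: I = -0.21230956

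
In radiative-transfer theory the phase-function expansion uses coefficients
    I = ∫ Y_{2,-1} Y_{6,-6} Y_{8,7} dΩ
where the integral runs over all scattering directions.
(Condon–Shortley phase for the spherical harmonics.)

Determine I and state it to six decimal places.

Rules hold: Σm=0, L=16 even, 4≤8≤8.
N = 5·13·17 = 1105
Δ = 0!·4!·12!/17! = 1/30940
Racah Σ t=0..0: t=0:+1/2073600 = 1/2073600
⇒ 3j(2 6 8; 0 0 0)² = 28/1105, sgn +1
Racah Σ t=0..0: t=0:+1/2874009600 = 1/2874009600
⇒ 3j(2 6 8; -1 -6 7)² = 1/68, sgn -1
4πI² = N·(3j₀)²·(3jₘ)² = 7/17
I = -1·√(0.411765/4π) = -0.18101711

-0.181017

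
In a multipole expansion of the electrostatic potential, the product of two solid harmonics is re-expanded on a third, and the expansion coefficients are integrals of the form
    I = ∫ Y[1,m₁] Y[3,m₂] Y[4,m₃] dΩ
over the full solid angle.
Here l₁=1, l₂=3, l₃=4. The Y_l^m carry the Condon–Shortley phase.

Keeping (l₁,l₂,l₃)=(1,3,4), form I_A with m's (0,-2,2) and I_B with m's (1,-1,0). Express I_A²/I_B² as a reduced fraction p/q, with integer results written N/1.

l's match ⇒ only the (l;m) 3-j factors differ between A and B.
A: triangle coeff Δ(1,3,4) = 1/252; Σ_t [0,0]: t=0:+1/120 = 1/120; (3j)²=1/21 [(1 3 4; 0 -2 2)], sign=+1
B: triangle coeff Δ(1,3,4) = 1/252; Σ_t [0,0]: t=0:+1/96 = 1/96; (3j)²=1/42 [(1 3 4; 1 -1 0)], sign=+1
I_A²/I_B² = (1/21)/(1/42) = 2/1

2/1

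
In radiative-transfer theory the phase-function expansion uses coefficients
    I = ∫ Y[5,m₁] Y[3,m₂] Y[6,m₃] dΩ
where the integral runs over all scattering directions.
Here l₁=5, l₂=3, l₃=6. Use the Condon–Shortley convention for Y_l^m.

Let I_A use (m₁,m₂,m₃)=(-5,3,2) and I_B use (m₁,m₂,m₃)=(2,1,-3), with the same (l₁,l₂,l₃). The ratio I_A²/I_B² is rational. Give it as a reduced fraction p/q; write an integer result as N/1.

Shared (l₁,l₂,l₃)=(5,3,6): N and (l;000)² cancel in I_A²/I_B².
A: Δ = 2!·8!·4!/15! = 1/675675; Racah Σ t=2..2: t=2:+1/1935360 = 1/1935360; ⇒ 3j(5 3 6; -5 3 2)² = 1/1001, sgn +1
B: Δ = 2!·8!·4!/15! = 1/675675; Racah Σ t=0..2: t=0:+1/34560 t=1:−1/8640 t=2:+1/40320 = -1/16128; ⇒ 3j(5 3 6; 2 1 -3)² = 18/1001, sgn +1
I_A²/I_B² = (1/1001)/(18/1001) = 1/18

1/18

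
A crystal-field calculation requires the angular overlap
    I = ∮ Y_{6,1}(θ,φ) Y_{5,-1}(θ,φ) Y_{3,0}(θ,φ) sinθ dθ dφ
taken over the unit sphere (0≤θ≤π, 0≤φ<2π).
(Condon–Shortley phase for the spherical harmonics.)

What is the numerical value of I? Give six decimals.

-0.123080

Checks pass: Σm=0; 14 even; l₃=3∈[1,11].
(2·6+1)(2·5+1)(2·3+1) = 1001
Δ: 8! 4! 2! / 15! → 1/675675
sum: t=3:−1/8640 t=4:+1/2304 t=5:−1/8640 = 7/34560
3j²(6 5 3; 0 0 0) = Δ·Π!·Σ² = 7/429  (sign -1)
sum: t=2:+1/17280 t=3:−1/2880 t=4:+1/6912 = -1/6912
3j²(6 5 3; 1 -1 0) = Δ·Π!·Σ² = 5/429  (sign +1)
combine: 4πI² = 1001·7/429·5/429 = 245/1287
take √, sign -1: I = -0.12308038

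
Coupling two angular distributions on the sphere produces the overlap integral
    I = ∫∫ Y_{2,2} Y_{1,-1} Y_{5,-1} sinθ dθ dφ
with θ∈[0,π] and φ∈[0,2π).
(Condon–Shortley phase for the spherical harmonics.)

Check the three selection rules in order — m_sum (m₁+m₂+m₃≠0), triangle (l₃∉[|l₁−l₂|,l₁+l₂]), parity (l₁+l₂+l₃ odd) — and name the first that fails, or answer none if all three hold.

azimuthal sum: 2 − 1 − 1 = 0  ✓
1 ≤ 5 ≤ 3 (triangle on l)  ✗
L = 2 + 1 + 5 = 8 (even)

triangle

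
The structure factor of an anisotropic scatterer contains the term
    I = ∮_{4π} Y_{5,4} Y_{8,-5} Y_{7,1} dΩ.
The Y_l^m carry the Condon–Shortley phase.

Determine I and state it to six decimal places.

0.097087

Checks pass: Σm=0; 20 even; l₃=7∈[3,13].
(2·5+1)(2·8+1)(2·7+1) = 2805
Δ: 6! 4! 10! / 21! → 1/814773960
sum: t=1:−1/87091200 t=2:+1/4976640 t=3:−1/2073600 t=4:+1/4976640 t=5:−1/87091200 = -1/9676800
3j²(5 8 7; 0 0 0) = Δ·Π!·Σ² = 360/46189  (sign +1)
sum: t=0:+1/130636800 t=1:−1/232243200 = 1/298598400
3j²(5 8 7; 4 -5 1) = Δ·Π!·Σ² = 7/1292  (sign +1)
combine: 4πI² = 2805·360/46189·7/1292 = 9450/79781
take √, sign +1: I = 0.09708703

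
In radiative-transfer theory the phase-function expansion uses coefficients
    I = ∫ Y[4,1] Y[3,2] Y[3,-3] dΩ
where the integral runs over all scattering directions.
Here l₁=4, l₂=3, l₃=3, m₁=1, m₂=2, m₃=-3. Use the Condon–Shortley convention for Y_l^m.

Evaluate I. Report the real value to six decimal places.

0.140463

Rules hold: Σm=0, L=10 even, 1≤3≤7.
N = 9·7·7 = 441
Δ = 4!·4!·2!/11! = 1/34650
Racah Σ t=1..3: t=1:−1/72 t=2:+1/16 t=3:−1/72 = 5/144
⇒ 3j(4 3 3; 0 0 0)² = 2/77, sgn -1
Racah Σ t=3..3: t=3:−1/288 = -1/288
⇒ 3j(4 3 3; 1 2 -3)² = 5/231, sgn -1
4πI² = N·(3j₀)²·(3jₘ)² = 30/121
I = +1·√(0.247934/4π) = 0.14046335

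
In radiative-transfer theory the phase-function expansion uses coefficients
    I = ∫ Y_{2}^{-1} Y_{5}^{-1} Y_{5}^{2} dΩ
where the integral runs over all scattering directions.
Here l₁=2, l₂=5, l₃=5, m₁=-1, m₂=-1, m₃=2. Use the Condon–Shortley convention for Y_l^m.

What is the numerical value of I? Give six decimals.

0.104819

Checks pass: Σm=0; 12 even; l₃=5∈[3,7].
(2·2+1)(2·5+1)(2·5+1) = 605
Δ: 2! 2! 8! / 13! → 1/38610
sum: t=0:+1/2880 t=1:−1/576 t=2:+1/2880 = -1/960
3j²(2 5 5; 0 0 0) = Δ·Π!·Σ² = 10/429  (sign +1)
sum: t=1:−1/1440 t=2:+1/2880 = -1/2880
3j²(2 5 5; -1 -1 2) = Δ·Π!·Σ² = 7/715  (sign +1)
combine: 4πI² = 605·10/429·7/715 = 70/507
take √, sign +1: I = 0.10481902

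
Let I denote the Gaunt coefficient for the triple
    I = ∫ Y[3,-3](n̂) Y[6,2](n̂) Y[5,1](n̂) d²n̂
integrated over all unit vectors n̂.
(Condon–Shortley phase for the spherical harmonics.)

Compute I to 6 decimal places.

Checks pass: Σm=0; 14 even; l₃=5∈[3,9].
(2·3+1)(2·6+1)(2·5+1) = 1001
Δ: 4! 2! 8! / 15! → 1/675675
sum: t=1:−1/8640 t=2:+1/2304 t=3:−1/8640 = 7/34560
3j²(3 6 5; 0 0 0) = Δ·Π!·Σ² = 7/429  (sign -1)
sum: t=4:+1/27648 = 1/27648
3j²(3 6 5; -3 2 1) = Δ·Π!·Σ² = 10/429  (sign +1)
combine: 4πI² = 1001·7/429·10/429 = 490/1287
take √, sign -1: I = -0.17406195

-0.174062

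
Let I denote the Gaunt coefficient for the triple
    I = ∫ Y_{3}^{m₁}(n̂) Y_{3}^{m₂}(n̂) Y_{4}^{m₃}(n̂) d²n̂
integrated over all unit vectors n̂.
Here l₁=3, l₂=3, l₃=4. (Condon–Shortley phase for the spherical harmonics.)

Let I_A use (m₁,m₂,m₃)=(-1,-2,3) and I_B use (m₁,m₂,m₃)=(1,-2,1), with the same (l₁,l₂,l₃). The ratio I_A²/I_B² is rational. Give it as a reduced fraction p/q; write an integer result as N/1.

7/16

l's match ⇒ only the (l;m) 3-j factors differ between A and B.
A: triangle coeff Δ(3,3,4) = 1/34650; Σ_t [0,1]: t=0:+1/288 t=1:−1/144 = -1/288; (3j)²=1/99 [(3 3 4; -1 -2 3)], sign=+1
B: triangle coeff Δ(3,3,4) = 1/34650; Σ_t [0,1]: t=0:+1/48 t=1:−1/144 = 1/72; (3j)²=16/693 [(3 3 4; 1 -2 1)], sign=-1
I_A²/I_B² = (1/99)/(16/693) = 7/16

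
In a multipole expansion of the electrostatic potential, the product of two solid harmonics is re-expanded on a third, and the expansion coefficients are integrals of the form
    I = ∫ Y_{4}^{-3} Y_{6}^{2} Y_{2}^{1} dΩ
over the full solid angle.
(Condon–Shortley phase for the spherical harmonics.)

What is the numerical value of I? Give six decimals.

0.089969

m-sum 0 ✓  L=12 even ✓  2≤2≤10 ✓
Π(2lᵢ+1) = 9×13×5 = 585
triangle coeff Δ(4,6,2) = 1/6435
Σ_t [4,4]: t=4:+1/2304 = 1/2304
(3j)²=5/143 [(4 6 2; 0 0 0)], sign=+1
Σ_t [7,7]: t=7:−1/30240 = -1/30240
(3j)²=32/6435 [(4 6 2; -3 2 1)], sign=+1
⇒ 4πI² = 160/1573
I = (+1)√(160/1573/(4π)) = 0.08996855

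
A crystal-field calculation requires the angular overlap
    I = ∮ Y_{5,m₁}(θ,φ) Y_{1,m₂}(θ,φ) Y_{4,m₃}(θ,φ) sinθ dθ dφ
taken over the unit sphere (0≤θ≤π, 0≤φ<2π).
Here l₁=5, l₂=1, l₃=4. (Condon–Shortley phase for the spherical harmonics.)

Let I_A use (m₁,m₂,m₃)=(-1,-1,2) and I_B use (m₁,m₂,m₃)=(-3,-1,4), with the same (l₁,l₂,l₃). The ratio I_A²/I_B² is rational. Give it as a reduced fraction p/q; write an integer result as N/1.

6/1

l's match ⇒ only the (l;m) 3-j factors differ between A and B.
A: triangle coeff Δ(5,1,4) = 1/495; Σ_t [0,0]: t=0:+1/2880 = 1/2880; (3j)²=2/165 [(5 1 4; -1 -1 2)], sign=+1
B: triangle coeff Δ(5,1,4) = 1/495; Σ_t [0,0]: t=0:+1/80640 = 1/80640; (3j)²=1/495 [(5 1 4; -3 -1 4)], sign=+1
I_A²/I_B² = (2/165)/(1/495) = 6/1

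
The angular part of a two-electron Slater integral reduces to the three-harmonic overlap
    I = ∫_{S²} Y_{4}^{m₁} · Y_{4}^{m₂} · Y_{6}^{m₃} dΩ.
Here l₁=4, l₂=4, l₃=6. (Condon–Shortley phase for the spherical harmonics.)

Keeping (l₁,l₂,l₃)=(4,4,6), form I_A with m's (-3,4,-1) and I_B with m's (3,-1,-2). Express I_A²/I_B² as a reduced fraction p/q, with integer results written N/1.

Same 4,4,6: normalisation and zero-m 3j drop out of the ratio.
A: Δ: 2! 6! 6! / 15! → 1/1261260; sum: t=2:+1/172800 = 1/172800; 3j²(4 4 6; -3 4 -1) = Δ·Π!·Σ² = 7/2145  (sign -1)
B: Δ: 2! 6! 6! / 15! → 1/1261260; sum: t=0:+1/8640 t=1:−1/34560 = 1/11520; 3j²(4 4 6; 3 -1 -2) = Δ·Π!·Σ² = 3/143  (sign +1)
I_A²/I_B² = (7/2145)/(3/143) = 7/45

7/45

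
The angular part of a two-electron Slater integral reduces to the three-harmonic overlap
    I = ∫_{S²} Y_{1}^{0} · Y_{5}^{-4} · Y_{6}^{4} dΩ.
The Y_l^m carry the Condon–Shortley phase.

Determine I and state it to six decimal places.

0.182727

Rules hold: Σm=0, L=12 even, 4≤6≤6.
N = 3·11·13 = 429
Δ = 0!·2!·10!/13! = 1/858
Racah Σ t=0..0: t=0:+1/14400 = 1/14400
⇒ 3j(1 5 6; 0 0 0)² = 6/143, sgn +1
Racah Σ t=0..0: t=0:+1/362880 = 1/362880
⇒ 3j(1 5 6; 0 -4 4)² = 10/429, sgn +1
4πI² = N·(3j₀)²·(3jₘ)² = 60/143
I = +1·√(0.41958/4π) = 0.18272698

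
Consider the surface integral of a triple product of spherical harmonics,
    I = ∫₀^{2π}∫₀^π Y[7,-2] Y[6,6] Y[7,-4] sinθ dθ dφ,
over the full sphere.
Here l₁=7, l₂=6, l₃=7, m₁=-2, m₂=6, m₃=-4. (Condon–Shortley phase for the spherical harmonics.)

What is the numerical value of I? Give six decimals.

Rules hold: Σm=0, L=20 even, 1≤7≤13.
N = 15·13·15 = 2925
Δ = 6!·8!·6!/21! = 1/2444321880
Racah Σ t=0..6: t=0:+1/2612736000 t=1:−1/20736000 t=2:+1/1658880 t=3:−1/746496 t=4:+1/1658880 t=5:−1/20736000 t=6:+1/2612736000 = -1/4354560
⇒ 3j(7 6 7; 0 0 0)² = 1000/138567, sgn +1
Racah Σ t=6..6: t=6:+1/373248000 = 1/373248000
⇒ 3j(7 6 7; -2 6 -4)² = 308/20995, sgn -1
4πI² = N·(3j₀)²·(3jₘ)² = 420000/1356277
I = -1·√(0.309671/4π) = -0.15698043

-0.156980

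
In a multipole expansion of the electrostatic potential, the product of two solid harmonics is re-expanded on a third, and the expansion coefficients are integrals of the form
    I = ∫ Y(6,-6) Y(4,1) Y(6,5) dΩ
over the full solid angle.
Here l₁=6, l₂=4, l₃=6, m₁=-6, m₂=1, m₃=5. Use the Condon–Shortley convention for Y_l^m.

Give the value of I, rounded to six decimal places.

m-sum 0 ✓  L=16 even ✓  2≤6≤10 ✓
Π(2lᵢ+1) = 13×9×13 = 1521
triangle coeff Δ(6,4,6) = 1/15315300
Σ_t [0,4]: t=0:+1/829440 t=1:−1/25920 t=2:+1/9216 t=3:−1/25920 t=4:+1/829440 = 7/207360
(3j)²=28/2431 [(6 4 6; 0 0 0)], sign=+1
Σ_t [4,4]: t=4:+1/5806080 = 1/5806080
(3j)²=165/6188 [(6 4 6; -6 1 5)], sign=-1
⇒ 4πI² = 135/289
I = (-1)√(135/289/(4π)) = -0.19280266

-0.192803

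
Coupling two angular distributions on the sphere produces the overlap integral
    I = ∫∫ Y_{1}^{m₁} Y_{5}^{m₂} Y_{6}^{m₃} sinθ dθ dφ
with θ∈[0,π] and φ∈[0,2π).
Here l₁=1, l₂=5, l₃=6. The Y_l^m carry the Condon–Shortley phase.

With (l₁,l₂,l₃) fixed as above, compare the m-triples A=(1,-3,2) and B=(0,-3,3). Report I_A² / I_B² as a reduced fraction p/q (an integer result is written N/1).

l's match ⇒ only the (l;m) 3-j factors differ between A and B.
A: triangle coeff Δ(1,5,6) = 1/858; Σ_t [0,0]: t=0:+1/161280 = 1/161280; (3j)²=1/143 [(1 5 6; 1 -3 2)], sign=+1
B: triangle coeff Δ(1,5,6) = 1/858; Σ_t [0,0]: t=0:+1/80640 = 1/80640; (3j)²=9/286 [(1 5 6; 0 -3 3)], sign=-1
I_A²/I_B² = (1/143)/(9/286) = 2/9

2/9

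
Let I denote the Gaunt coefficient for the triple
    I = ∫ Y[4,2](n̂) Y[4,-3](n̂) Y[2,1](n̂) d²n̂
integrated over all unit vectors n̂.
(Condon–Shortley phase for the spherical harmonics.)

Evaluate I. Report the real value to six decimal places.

m-sum 0 ✓  L=10 even ✓  0≤2≤8 ✓
Π(2lᵢ+1) = 9×9×5 = 405
triangle coeff Δ(4,4,2) = 1/13860
Σ_t [2,4]: t=2:+1/192 t=3:−1/36 t=4:+1/192 = -5/288
(3j)²=20/693 [(4 4 2; 0 0 0)], sign=-1
Σ_t [0,1]: t=0:+1/1440 t=1:−1/240 = -1/288
(3j)²=5/132 [(4 4 2; 2 -3 1)], sign=+1
⇒ 4πI² = 375/847
I = (-1)√(375/847/(4π)) = -0.18770204

-0.187702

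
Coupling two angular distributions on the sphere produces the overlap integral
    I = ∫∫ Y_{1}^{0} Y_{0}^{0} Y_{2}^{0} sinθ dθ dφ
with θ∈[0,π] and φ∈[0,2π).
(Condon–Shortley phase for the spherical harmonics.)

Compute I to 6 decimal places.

|1−0|≤2≤1+0 violated ⇒ I = 0

0.000000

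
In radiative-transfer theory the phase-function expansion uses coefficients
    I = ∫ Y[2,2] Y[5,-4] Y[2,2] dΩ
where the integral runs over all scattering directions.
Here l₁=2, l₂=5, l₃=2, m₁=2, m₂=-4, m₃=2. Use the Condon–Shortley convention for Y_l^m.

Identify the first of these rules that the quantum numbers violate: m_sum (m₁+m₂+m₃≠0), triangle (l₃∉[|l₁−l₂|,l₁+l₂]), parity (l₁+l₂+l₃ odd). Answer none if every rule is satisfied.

triangle

Σmᵢ = 0  ✓
l₃∈[|l₁−l₂|,l₁+l₂]=[3,7], have l₃=2  ✗
Σlᵢ = 9 ⇒ odd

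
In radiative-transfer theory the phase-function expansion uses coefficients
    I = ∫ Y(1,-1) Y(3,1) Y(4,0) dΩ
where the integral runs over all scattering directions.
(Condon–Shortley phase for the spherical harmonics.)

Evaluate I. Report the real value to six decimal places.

0.150786

Checks pass: Σm=0; 8 even; l₃=4∈[2,4].
(2·1+1)(2·3+1)(2·4+1) = 189
Δ: 0! 2! 6! / 9! → 1/252
sum: t=0:+1/36 = 1/36
3j²(1 3 4; 0 0 0) = Δ·Π!·Σ² = 4/63  (sign +1)
sum: t=0:+1/96 = 1/96
3j²(1 3 4; -1 1 0) = Δ·Π!·Σ² = 1/42  (sign +1)
combine: 4πI² = 189·4/63·1/42 = 2/7
take √, sign +1: I = 0.15078601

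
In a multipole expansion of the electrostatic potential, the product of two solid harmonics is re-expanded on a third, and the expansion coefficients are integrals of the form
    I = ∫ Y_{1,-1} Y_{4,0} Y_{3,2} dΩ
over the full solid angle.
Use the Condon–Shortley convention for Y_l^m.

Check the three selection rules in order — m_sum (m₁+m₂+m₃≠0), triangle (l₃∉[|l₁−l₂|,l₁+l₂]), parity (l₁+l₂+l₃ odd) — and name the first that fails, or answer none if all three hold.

azimuthal sum: -1 + 0 + 2 = 1  ✗
3 ≤ 3 ≤ 5 (triangle on l)
L = 1 + 4 + 3 = 8 (even)

m_sum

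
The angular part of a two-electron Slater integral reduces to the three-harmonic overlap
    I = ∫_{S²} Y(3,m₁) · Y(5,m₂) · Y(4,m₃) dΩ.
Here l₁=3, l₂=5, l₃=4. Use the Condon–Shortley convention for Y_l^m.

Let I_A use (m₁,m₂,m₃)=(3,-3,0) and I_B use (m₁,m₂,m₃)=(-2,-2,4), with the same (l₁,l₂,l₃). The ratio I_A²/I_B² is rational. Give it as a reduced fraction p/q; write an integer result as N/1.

Same 3,5,4: normalisation and zero-m 3j drop out of the ratio.
A: Δ: 4! 2! 6! / 13! → 1/180180; sum: t=0:+1/2304 = 1/2304; 3j²(3 5 4; 3 -3 0) = Δ·Π!·Σ² = 5/143  (sign +1)
B: Δ: 4! 2! 6! / 13! → 1/180180; sum: t=3:−1/8640 = -1/8640; 3j²(3 5 4; -2 -2 4) = Δ·Π!·Σ² = 14/1287  (sign -1)
I_A²/I_B² = (5/143)/(14/1287) = 45/14

45/14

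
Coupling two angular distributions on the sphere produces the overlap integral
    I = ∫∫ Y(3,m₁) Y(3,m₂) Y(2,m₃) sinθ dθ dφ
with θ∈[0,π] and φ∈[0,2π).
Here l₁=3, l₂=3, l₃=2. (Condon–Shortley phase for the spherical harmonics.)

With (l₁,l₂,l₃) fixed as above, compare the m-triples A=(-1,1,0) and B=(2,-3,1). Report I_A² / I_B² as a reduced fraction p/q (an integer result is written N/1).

9/25

Shared (l₁,l₂,l₃)=(3,3,2): N and (l;000)² cancel in I_A²/I_B².
A: Δ = 4!·2!·2!/9! = 1/3780; Racah Σ t=2..4: t=2:+1/16 t=3:−1/6 t=4:+1/96 = -3/32; ⇒ 3j(3 3 2; -1 1 0)² = 3/140, sgn -1
B: Δ = 4!·2!·2!/9! = 1/3780; Racah Σ t=0..0: t=0:+1/48 = 1/48; ⇒ 3j(3 3 2; 2 -3 1)² = 5/84, sgn -1
I_A²/I_B² = (3/140)/(5/84) = 9/25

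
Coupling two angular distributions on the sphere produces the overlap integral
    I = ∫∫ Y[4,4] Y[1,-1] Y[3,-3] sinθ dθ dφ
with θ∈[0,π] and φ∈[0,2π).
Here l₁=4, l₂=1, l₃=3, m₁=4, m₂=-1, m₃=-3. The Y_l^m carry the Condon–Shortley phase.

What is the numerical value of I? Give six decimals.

0.325735

Rules hold: Σm=0, L=8 even, 3≤3≤5.
N = 9·3·7 = 189
Δ = 2!·6!·0!/9! = 1/252
Racah Σ t=1..1: t=1:−1/36 = -1/36
⇒ 3j(4 1 3; 0 0 0)² = 4/63, sgn +1
Racah Σ t=0..0: t=0:+1/1440 = 1/1440
⇒ 3j(4 1 3; 4 -1 -3)² = 1/9, sgn +1
4πI² = N·(3j₀)²·(3jₘ)² = 4/3
I = +1·√(1.33333/4π) = 0.32573501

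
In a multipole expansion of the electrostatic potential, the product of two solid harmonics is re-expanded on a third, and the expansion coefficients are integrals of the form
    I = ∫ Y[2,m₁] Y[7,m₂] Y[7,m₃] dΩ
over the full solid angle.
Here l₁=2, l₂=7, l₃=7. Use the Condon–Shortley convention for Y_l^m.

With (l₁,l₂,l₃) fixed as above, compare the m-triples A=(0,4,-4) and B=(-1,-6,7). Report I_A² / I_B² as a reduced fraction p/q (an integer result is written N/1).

64/3549

Shared (l₁,l₂,l₃)=(2,7,7): N and (l;000)² cancel in I_A²/I_B².
A: Δ = 2!·2!·12!/17! = 1/185640; Racah Σ t=0..2: t=0:+1/159667200 t=1:−1/7257600 t=2:+1/8709120 = -1/59875200; ⇒ 3j(2 7 7; 0 4 -4)² = 8/23205, sgn +1
B: Δ = 2!·2!·12!/17! = 1/185640; Racah Σ t=1..1: t=1:−1/958003200 = -1/958003200; ⇒ 3j(2 7 7; -1 -6 7)² = 13/680, sgn -1
I_A²/I_B² = (8/23205)/(13/680) = 64/3549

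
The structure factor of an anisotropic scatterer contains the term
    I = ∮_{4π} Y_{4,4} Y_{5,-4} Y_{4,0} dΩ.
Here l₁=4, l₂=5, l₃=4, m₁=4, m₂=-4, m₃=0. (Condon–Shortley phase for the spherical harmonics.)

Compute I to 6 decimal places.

L=13 odd ⇒ parity kills the (l;000) factor ⇒ I = 0

0.000000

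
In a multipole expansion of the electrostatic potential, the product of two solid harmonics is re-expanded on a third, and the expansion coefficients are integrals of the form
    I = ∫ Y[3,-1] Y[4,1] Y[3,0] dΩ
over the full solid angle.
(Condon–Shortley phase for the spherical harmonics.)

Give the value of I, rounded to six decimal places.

Checks pass: Σm=0; 10 even; l₃=3∈[1,7].
(2·3+1)(2·4+1)(2·3+1) = 441
Δ: 4! 2! 4! / 11! → 1/34650
sum: t=1:−1/72 t=2:+1/16 t=3:−1/72 = 5/144
3j²(3 4 3; 0 0 0) = Δ·Π!·Σ² = 2/77  (sign -1)
sum: t=2:+1/48 t=3:−1/24 t=4:+1/288 = -5/288
3j²(3 4 3; -1 1 0) = Δ·Π!·Σ² = 5/462  (sign +1)
combine: 4πI² = 441·2/77·5/462 = 15/121
take √, sign -1: I = -0.09932258

-0.099323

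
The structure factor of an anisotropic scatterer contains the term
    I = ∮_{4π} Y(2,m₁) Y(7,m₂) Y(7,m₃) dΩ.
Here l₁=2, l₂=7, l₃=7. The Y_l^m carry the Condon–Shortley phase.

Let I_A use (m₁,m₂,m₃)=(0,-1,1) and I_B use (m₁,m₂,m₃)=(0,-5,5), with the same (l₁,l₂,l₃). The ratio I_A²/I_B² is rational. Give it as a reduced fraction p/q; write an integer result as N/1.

2809/361

Same 2,7,7: normalisation and zero-m 3j drop out of the ratio.
A: Δ: 2! 2! 12! / 17! → 1/185640; sum: t=0:+1/2073600 t=1:−1/604800 t=2:+1/3870720 = -53/58060800; 3j²(2 7 7; 0 -1 1) = Δ·Π!·Σ² = 2809/185640  (sign -1)
B: Δ: 2! 2! 12! / 17! → 1/185640; sum: t=0:+1/29030400 t=1:−1/39916800 t=2:+1/1916006400 = 19/1916006400; 3j²(2 7 7; 0 -5 5) = Δ·Π!·Σ² = 361/185640  (sign +1)
I_A²/I_B² = (2809/185640)/(361/185640) = 2809/361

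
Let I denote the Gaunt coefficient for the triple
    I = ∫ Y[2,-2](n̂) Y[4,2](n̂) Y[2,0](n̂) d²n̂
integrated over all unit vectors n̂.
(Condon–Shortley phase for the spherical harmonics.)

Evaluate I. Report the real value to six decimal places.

0.156078

m-sum 0 ✓  L=8 even ✓  2≤2≤6 ✓
Π(2lᵢ+1) = 5×9×5 = 225
triangle coeff Δ(2,4,2) = 1/630
Σ_t [2,2]: t=2:+1/16 = 1/16
(3j)²=2/35 [(2 4 2; 0 0 0)], sign=+1
Σ_t [4,4]: t=4:+1/96 = 1/96
(3j)²=1/42 [(2 4 2; -2 2 0)], sign=+1
⇒ 4πI² = 15/49
I = (+1)√(15/49/(4π)) = 0.15607835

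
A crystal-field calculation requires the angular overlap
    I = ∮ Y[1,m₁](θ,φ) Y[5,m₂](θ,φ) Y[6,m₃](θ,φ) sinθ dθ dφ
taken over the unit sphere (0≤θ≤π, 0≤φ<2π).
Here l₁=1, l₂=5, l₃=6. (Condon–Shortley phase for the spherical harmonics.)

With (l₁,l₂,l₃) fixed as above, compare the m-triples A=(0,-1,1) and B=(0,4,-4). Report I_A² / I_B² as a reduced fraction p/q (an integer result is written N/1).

Shared (l₁,l₂,l₃)=(1,5,6): N and (l;000)² cancel in I_A²/I_B².
A: Δ = 0!·2!·10!/13! = 1/858; Racah Σ t=0..0: t=0:+1/17280 = 1/17280; ⇒ 3j(1 5 6; 0 -1 1)² = 35/858, sgn -1
B: Δ = 0!·2!·10!/13! = 1/858; Racah Σ t=0..0: t=0:+1/362880 = 1/362880; ⇒ 3j(1 5 6; 0 4 -4)² = 10/429, sgn +1
I_A²/I_B² = (35/858)/(10/429) = 7/4

7/4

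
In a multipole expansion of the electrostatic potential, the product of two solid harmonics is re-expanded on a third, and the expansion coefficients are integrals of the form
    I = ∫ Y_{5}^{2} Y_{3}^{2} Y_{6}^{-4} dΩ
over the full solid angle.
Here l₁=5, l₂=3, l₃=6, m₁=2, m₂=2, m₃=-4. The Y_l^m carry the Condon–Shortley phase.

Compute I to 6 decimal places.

Rules hold: Σm=0, L=14 even, 2≤6≤8.
N = 11·7·13 = 1001
Δ = 2!·8!·4!/15! = 1/675675
Racah Σ t=0..2: t=0:+1/8640 t=1:−1/2304 t=2:+1/8640 = -7/34560
⇒ 3j(5 3 6; 0 0 0)² = 7/429, sgn -1
Racah Σ t=1..2: t=1:−1/34560 t=2:+1/60480 = -1/80640
⇒ 3j(5 3 6; 2 2 -4)² = 6/1001, sgn -1
4πI² = N·(3j₀)²·(3jₘ)² = 14/143
I = +1·√(0.0979021/4π) = 0.08826552

0.088266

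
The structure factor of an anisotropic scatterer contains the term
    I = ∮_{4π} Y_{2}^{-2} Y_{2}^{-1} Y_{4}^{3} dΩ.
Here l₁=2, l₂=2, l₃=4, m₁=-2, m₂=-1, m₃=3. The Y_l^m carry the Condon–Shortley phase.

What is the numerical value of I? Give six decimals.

Checks pass: Σm=0; 8 even; l₃=4∈[0,4].
(2·2+1)(2·2+1)(2·4+1) = 225
Δ: 0! 4! 4! / 9! → 1/630
sum: t=0:+1/16 = 1/16
3j²(2 2 4; 0 0 0) = Δ·Π!·Σ² = 2/35  (sign +1)
sum: t=0:+1/144 = 1/144
3j²(2 2 4; -2 -1 3) = Δ·Π!·Σ² = 1/18  (sign -1)
combine: 4πI² = 225·2/35·1/18 = 5/7
take √, sign -1: I = -0.23841361

-0.238414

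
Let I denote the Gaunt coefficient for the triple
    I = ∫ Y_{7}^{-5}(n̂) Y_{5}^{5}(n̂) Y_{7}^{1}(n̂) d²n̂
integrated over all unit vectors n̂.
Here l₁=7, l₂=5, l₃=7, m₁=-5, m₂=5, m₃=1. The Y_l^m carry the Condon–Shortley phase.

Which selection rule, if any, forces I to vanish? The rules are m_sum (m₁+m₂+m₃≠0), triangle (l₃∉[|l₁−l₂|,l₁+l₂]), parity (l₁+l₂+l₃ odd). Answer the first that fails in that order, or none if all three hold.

azimuthal sum: -5 + 5 + 1 = 1  ✗
2 ≤ 7 ≤ 12 (triangle on l)
L = 7 + 5 + 7 = 19 (odd)

m_sum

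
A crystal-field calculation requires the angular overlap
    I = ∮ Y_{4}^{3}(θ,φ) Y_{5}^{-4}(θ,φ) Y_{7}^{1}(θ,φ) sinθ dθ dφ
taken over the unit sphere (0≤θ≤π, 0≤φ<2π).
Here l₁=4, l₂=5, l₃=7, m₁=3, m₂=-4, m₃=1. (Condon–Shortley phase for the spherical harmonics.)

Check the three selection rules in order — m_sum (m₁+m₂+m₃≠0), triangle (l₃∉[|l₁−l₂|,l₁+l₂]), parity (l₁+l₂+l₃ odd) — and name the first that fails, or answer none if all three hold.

none

m₁+m₂+m₃ = 3 − 4 + 1 = 0  ✓
triangle: |4−5|=1 ≤ l₃=7 ≤ 4+5=9  ✓
parity: l₁+l₂+l₃ = 16 is even  ✓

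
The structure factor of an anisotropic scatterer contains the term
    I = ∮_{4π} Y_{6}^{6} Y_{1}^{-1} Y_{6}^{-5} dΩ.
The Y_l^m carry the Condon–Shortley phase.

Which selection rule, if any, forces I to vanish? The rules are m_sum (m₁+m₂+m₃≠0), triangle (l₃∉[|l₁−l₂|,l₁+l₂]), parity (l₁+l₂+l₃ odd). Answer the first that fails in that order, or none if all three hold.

azimuthal sum: 6 − 1 − 5 = 0  ✓
5 ≤ 6 ≤ 7 (triangle on l)  ✓
L = 6 + 1 + 6 = 13 (odd)  ✗

parity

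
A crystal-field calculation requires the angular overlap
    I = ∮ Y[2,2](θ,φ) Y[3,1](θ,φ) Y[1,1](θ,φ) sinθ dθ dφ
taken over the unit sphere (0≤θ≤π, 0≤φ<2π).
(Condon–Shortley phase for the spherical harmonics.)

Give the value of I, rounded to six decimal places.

0.000000

Σmᵢ = 4 ≠ 0, so the φ-integral vanishes; I = 0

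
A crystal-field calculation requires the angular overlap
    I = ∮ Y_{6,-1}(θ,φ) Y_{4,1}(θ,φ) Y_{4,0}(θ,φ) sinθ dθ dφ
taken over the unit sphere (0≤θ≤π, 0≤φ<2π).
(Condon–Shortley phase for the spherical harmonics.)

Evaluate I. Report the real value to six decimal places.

-0.103072

m-sum 0 ✓  L=14 even ✓  2≤4≤10 ✓
Π(2lᵢ+1) = 13×9×9 = 1053
triangle coeff Δ(6,4,4) = 1/1261260
Σ_t [2,4]: t=2:+1/4608 t=3:−1/1296 t=4:+1/4608 = -7/20736
(3j)²=20/1287 [(6 4 4; 0 0 0)], sign=-1
Σ_t [3,5]: t=3:−1/3456 t=4:+1/1728 t=5:−1/11520 = 7/34560
(3j)²=7/858 [(6 4 4; -1 1 0)], sign=+1
⇒ 4πI² = 210/1573
I = (-1)√(210/1573/(4π)) = -0.10307192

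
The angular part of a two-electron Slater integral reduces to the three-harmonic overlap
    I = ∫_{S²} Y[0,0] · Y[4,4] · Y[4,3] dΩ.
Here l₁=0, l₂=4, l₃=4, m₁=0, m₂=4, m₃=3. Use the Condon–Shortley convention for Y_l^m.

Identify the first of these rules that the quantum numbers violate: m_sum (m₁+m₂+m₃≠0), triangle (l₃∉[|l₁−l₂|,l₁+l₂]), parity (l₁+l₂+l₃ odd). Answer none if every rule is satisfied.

m₁+m₂+m₃ = 0 + 4 + 3 = 7  ✗
triangle: |0−4|=4 ≤ l₃=4 ≤ 0+4=4
parity: l₁+l₂+l₃ = 8 is even

m_sum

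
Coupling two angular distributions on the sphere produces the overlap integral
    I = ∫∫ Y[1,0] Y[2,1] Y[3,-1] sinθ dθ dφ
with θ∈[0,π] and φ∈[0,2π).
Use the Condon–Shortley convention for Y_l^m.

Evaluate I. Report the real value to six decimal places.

-0.233597

Checks pass: Σm=0; 6 even; l₃=3∈[1,3].
(2·1+1)(2·2+1)(2·3+1) = 105
Δ: 0! 2! 4! / 7! → 1/105
sum: t=0:+1/4 = 1/4
3j²(1 2 3; 0 0 0) = Δ·Π!·Σ² = 3/35  (sign -1)
sum: t=0:+1/6 = 1/6
3j²(1 2 3; 0 1 -1) = Δ·Π!·Σ² = 8/105  (sign +1)
combine: 4πI² = 105·3/35·8/105 = 24/35
take √, sign -1: I = -0.23359668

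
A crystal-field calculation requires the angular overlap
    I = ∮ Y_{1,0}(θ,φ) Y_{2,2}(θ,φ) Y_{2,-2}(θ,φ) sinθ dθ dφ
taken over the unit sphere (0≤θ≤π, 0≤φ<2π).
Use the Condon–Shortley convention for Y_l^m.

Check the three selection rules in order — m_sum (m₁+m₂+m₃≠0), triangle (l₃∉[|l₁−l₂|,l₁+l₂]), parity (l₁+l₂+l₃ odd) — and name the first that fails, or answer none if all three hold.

parity

m₁+m₂+m₃ = 0 + 2 − 2 = 0  ✓
triangle: |1−2|=1 ≤ l₃=2 ≤ 1+2=3  ✓
parity: l₁+l₂+l₃ = 5 is odd  ✗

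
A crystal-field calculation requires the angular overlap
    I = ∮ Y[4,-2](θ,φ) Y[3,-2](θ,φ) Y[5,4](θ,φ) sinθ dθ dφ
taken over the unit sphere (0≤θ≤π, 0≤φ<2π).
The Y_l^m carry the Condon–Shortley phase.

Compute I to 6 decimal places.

Rules hold: Σm=0, L=12 even, 1≤5≤7.
N = 9·7·11 = 693
Δ = 2!·6!·4!/13! = 1/180180
Racah Σ t=0..2: t=0:+1/576 t=1:−1/144 t=2:+1/576 = -1/288
⇒ 3j(4 3 5; 0 0 0)² = 20/1001, sgn +1
Racah Σ t=0..1: t=0:+1/8640 t=1:−1/2880 = -1/4320
⇒ 3j(4 3 5; -2 -2 4)² = 8/429, sgn +1
4πI² = N·(3j₀)²·(3jₘ)² = 480/1859
I = +1·√(0.258203/4π) = 0.14334284

0.143343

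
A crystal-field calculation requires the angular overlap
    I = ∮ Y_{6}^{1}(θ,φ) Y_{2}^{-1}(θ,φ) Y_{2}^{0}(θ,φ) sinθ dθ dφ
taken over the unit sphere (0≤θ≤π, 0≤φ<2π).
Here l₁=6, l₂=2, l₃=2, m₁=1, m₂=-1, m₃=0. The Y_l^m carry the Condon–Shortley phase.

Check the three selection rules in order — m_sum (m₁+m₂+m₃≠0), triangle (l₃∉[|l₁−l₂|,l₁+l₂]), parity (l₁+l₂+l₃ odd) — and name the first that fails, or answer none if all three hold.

triangle

azimuthal sum: 1 − 1 + 0 = 0  ✓
4 ≤ 2 ≤ 8 (triangle on l)  ✗
L = 6 + 2 + 2 = 10 (even)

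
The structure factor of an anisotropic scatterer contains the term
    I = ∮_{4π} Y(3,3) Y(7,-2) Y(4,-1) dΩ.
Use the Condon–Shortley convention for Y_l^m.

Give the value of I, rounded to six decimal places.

Rules hold: Σm=0, L=14 even, 4≤4≤10.
N = 7·15·9 = 945
Δ = 6!·0!·8!/15! = 1/45045
Racah Σ t=3..3: t=3:−1/20736 = -1/20736
⇒ 3j(3 7 4; 0 0 0)² = 35/1287, sgn -1
Racah Σ t=0..0: t=0:+1/518400 = 1/518400
⇒ 3j(3 7 4; 3 -2 -1)² = 4/2145, sgn -1
4πI² = N·(3j₀)²·(3jₘ)² = 980/20449
I = +1·√(0.0479241/4π) = 0.06175499

0.061755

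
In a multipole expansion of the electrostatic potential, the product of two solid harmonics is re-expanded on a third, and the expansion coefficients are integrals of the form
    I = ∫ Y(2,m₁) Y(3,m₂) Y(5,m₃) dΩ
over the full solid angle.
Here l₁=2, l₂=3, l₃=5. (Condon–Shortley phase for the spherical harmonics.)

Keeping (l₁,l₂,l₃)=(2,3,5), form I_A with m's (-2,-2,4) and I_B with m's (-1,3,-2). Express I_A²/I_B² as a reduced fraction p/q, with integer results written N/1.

18/1

Shared (l₁,l₂,l₃)=(2,3,5): N and (l;000)² cancel in I_A²/I_B².
A: Δ = 0!·4!·6!/11! = 1/2310; Racah Σ t=0..0: t=0:+1/2880 = 1/2880; ⇒ 3j(2 3 5; -2 -2 4)² = 3/55, sgn -1
B: Δ = 0!·4!·6!/11! = 1/2310; Racah Σ t=0..0: t=0:+1/4320 = 1/4320; ⇒ 3j(2 3 5; -1 3 -2)² = 1/330, sgn -1
I_A²/I_B² = (3/55)/(1/330) = 18/1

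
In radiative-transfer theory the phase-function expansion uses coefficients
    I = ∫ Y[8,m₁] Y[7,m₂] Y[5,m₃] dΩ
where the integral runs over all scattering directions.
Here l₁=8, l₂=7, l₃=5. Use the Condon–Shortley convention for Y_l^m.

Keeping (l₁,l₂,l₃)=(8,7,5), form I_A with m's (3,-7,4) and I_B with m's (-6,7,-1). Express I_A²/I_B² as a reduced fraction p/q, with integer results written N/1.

l's match ⇒ only the (l;m) 3-j factors differ between A and B.
A: triangle coeff Δ(8,7,5) = 1/814773960; Σ_t [0,0]: t=0:+1/10450944000 = 1/10450944000; (3j)²=11/6460 [(8 7 5; 3 -7 4)], sign=-1
B: triangle coeff Δ(8,7,5) = 1/814773960; Σ_t [10,10]: t=10:+1/4180377600 = 1/4180377600; (3j)²=143/7752 [(8 7 5; -6 7 -1)], sign=+1
I_A²/I_B² = (11/6460)/(143/7752) = 6/65

6/65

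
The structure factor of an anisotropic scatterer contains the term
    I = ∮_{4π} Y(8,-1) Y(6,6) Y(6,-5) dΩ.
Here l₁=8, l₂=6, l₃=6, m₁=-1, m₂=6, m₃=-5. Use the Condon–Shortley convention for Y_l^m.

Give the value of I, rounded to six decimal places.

Rules hold: Σm=0, L=20 even, 2≤6≤14.
N = 17·13·13 = 2873
Δ = 8!·8!·4!/21! = 1/1309458150
Racah Σ t=2..6: t=2:+1/49766400 t=3:−1/3110400 t=4:+1/1327104 t=5:−1/3110400 t=6:+1/49766400 = 1/6635520
⇒ 3j(8 6 6; 0 0 0)² = 350/46189, sgn +1
Racah Σ t=8..8: t=8:+1/4877107200 = 1/4877107200
⇒ 3j(8 6 6; -1 6 -5)² = 33/29393, sgn -1
4πI² = N·(3j₀)²·(3jₘ)² = 150/6137
I = -1·√(0.0244419/4π) = -0.04410244

-0.044102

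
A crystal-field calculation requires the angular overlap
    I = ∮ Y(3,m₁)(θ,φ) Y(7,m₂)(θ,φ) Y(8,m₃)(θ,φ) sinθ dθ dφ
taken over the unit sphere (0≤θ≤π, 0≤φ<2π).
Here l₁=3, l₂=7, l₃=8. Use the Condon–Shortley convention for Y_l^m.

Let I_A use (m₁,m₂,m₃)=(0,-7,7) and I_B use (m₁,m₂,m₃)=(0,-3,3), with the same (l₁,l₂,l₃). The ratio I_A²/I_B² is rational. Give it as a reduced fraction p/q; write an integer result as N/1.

Shared (l₁,l₂,l₃)=(3,7,8): N and (l;000)² cancel in I_A²/I_B².
A: Δ = 2!·4!·12!/19! = 1/5290740; Racah Σ t=0..0: t=0:+1/5748019200 = 1/5748019200; ⇒ 3j(3 7 8; 0 -7 7)² = 91/3876, sgn -1
B: Δ = 2!·4!·12!/19! = 1/5290740; Racah Σ t=0..2: t=0:+1/11612160 t=1:−1/8709120 t=2:+1/87091200 = -1/58060800; ⇒ 3j(3 7 8; 0 -3 3)² = 99/117572, sgn +1
I_A²/I_B² = (91/3876)/(99/117572) = 8281/297

8281/297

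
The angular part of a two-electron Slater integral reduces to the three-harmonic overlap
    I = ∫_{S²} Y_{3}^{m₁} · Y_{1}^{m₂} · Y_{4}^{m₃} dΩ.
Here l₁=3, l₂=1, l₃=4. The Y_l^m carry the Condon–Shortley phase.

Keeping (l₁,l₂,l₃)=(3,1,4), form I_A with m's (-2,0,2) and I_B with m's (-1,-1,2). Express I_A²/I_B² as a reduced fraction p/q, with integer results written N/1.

Same 3,1,4: normalisation and zero-m 3j drop out of the ratio.
A: Δ: 0! 6! 2! / 9! → 1/252; sum: t=0:+1/120 = 1/120; 3j²(3 1 4; -2 0 2) = Δ·Π!·Σ² = 1/21  (sign +1)
B: Δ: 0! 6! 2! / 9! → 1/252; sum: t=0:+1/96 = 1/96; 3j²(3 1 4; -1 -1 2) = Δ·Π!·Σ² = 5/84  (sign +1)
I_A²/I_B² = (1/21)/(5/84) = 4/5

4/5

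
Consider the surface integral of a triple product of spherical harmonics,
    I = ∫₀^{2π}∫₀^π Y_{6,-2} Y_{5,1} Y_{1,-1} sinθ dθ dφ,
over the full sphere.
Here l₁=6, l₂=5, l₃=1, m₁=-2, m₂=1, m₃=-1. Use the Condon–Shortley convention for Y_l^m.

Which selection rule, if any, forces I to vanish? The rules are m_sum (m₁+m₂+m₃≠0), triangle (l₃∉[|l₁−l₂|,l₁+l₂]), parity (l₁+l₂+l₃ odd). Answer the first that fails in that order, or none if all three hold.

m_sum

Σmᵢ = -2  ✗
l₃∈[|l₁−l₂|,l₁+l₂]=[1,11], have l₃=1
Σlᵢ = 12 ⇒ even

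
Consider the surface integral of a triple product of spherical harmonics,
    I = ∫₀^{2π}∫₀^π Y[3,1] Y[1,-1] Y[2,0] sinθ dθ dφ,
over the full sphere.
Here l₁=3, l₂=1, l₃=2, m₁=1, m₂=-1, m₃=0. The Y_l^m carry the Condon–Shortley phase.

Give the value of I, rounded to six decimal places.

m-sum 0 ✓  L=6 even ✓  2≤2≤4 ✓
Π(2lᵢ+1) = 7×3×5 = 105
triangle coeff Δ(3,1,2) = 1/105
Σ_t [1,1]: t=1:−1/4 = -1/4
(3j)²=3/35 [(3 1 2; 0 0 0)], sign=-1
Σ_t [0,0]: t=0:+1/8 = 1/8
(3j)²=2/35 [(3 1 2; 1 -1 0)], sign=+1
⇒ 4πI² = 18/35
I = (-1)√(18/35/(4π)) = -0.20230066

-0.202301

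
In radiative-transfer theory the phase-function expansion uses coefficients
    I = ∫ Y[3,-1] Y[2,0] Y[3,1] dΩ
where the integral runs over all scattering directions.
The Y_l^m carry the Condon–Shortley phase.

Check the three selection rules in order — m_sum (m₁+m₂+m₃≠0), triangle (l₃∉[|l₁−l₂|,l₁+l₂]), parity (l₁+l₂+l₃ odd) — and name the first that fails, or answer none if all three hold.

none

Σmᵢ = 0  ✓
l₃∈[|l₁−l₂|,l₁+l₂]=[1,5], have l₃=3  ✓
Σlᵢ = 8 ⇒ even  ✓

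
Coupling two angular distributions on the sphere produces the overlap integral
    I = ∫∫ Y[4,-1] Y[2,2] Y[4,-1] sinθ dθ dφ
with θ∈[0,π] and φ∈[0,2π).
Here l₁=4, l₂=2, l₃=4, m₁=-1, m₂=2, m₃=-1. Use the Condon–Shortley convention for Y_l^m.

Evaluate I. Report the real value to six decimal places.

Rules hold: Σm=0, L=10 even, 2≤4≤6.
N = 9·5·9 = 405
Δ = 2!·6!·2!/11! = 1/13860
Racah Σ t=0..2: t=0:+1/192 t=1:−1/36 t=2:+1/192 = -5/288
⇒ 3j(4 2 4; 0 0 0)² = 20/693, sgn -1
Racah Σ t=2..2: t=2:+1/144 = 1/144
⇒ 3j(4 2 4; -1 2 -1)² = 10/231, sgn -1
4πI² = N·(3j₀)²·(3jₘ)² = 3000/5929
I = +1·√(0.505988/4π) = 0.20066192

0.200662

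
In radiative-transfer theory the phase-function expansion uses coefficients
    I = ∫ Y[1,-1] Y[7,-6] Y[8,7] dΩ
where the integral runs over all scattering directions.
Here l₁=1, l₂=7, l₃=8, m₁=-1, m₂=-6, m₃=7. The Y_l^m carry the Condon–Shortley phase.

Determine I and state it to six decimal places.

Rules hold: Σm=0, L=16 even, 6≤8≤8.
N = 3·15·17 = 765
Δ = 0!·2!·14!/17! = 1/2040
Racah Σ t=0..0: t=0:+1/25401600 = 1/25401600
⇒ 3j(1 7 8; 0 0 0)² = 8/255, sgn +1
Racah Σ t=0..0: t=0:+1/12454041600 = 1/12454041600
⇒ 3j(1 7 8; -1 -6 7)² = 7/136, sgn -1
4πI² = N·(3j₀)²·(3jₘ)² = 21/17
I = -1·√(1.23529/4π) = -0.31353083

-0.313531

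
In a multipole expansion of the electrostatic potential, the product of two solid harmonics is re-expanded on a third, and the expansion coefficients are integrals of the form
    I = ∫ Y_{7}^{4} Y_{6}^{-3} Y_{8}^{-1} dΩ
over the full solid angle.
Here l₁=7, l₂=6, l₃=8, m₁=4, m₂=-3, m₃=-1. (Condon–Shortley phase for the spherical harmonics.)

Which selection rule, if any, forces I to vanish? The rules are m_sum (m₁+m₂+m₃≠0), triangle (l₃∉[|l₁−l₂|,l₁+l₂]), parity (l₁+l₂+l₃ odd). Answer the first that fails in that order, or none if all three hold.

parity

m₁+m₂+m₃ = 4 − 3 − 1 = 0  ✓
triangle: |7−6|=1 ≤ l₃=8 ≤ 7+6=13  ✓
parity: l₁+l₂+l₃ = 21 is odd  ✗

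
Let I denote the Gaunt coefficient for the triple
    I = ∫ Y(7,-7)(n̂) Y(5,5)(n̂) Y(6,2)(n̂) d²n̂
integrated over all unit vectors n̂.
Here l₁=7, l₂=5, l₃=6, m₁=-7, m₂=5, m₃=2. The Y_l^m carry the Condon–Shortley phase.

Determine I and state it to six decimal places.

m-sum 0 ✓  L=18 even ✓  2≤6≤12 ✓
Π(2lᵢ+1) = 15×11×13 = 2145
triangle coeff Δ(7,5,6) = 1/174594420
Σ_t [1,5]: t=1:−1/4147200 t=2:+1/207360 t=3:−1/82944 t=4:+1/207360 t=5:−1/4147200 = -1/345600
(3j)²=420/46189 [(7 5 6; 0 0 0)], sign=-1
Σ_t [6,6]: t=6:+1/696729600 = 1/696729600
(3j)²=7/1938 [(7 5 6; -7 5 2)], sign=+1
⇒ 4πI² = 7350/104329
I = (-1)√(7350/104329/(4π)) = -0.07487489

-0.074875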